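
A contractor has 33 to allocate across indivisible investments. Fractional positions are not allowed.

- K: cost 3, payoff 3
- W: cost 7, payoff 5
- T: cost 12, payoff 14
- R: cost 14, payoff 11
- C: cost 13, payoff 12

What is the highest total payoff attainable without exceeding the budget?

31

Allowing fractional choices, the relaxed optimum would be about 32.9, but investments are indivisible.
W + T + C: cost 7 + 12 + 13 = 32 ≤ 33, payoff 5 + 14 + 12 = 31.
K + T + C: cost 3 + 12 + 13 = 28 ≤ 33, payoff 3 + 14 + 12 = 29.
W + T + R: cost 7 + 12 + 14 = 33 ≤ 33, payoff 5 + 14 + 11 = 30.
Best is W, T, and C with total payoff 31.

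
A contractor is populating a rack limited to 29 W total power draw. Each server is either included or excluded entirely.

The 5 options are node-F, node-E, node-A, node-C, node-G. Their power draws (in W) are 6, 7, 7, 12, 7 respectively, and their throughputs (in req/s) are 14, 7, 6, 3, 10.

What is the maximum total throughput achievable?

Allowing fractional choices, the relaxed optimum would be about 37.5, but servers are indivisible.
node-F + node-E + node-G: power draw 6 + 7 + 7 = 20 ≤ 29, throughput 14 + 7 + 10 = 31.
node-F + node-A + node-G: power draw 6 + 7 + 7 = 20 ≤ 29, throughput 14 + 6 + 10 = 30.
node-F + node-E + node-A + node-G: power draw 6 + 7 + 7 + 7 = 27 ≤ 29, throughput 14 + 7 + 6 + 10 = 37.
Best is node-F, node-E, node-A, and node-G with total throughput 37.

37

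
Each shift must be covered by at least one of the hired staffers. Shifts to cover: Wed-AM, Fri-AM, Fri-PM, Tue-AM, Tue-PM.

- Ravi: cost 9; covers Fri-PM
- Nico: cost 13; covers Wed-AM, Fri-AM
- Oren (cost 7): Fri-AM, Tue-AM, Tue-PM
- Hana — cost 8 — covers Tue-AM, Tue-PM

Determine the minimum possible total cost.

Choose Ravi, Nico, and Oren: together they cover Wed-AM, Fri-AM, Fri-PM, Tue-AM, Tue-PM — every shift.
Total cost: 9 + 13 + 7 = 29.
No cover costs less than 29.

29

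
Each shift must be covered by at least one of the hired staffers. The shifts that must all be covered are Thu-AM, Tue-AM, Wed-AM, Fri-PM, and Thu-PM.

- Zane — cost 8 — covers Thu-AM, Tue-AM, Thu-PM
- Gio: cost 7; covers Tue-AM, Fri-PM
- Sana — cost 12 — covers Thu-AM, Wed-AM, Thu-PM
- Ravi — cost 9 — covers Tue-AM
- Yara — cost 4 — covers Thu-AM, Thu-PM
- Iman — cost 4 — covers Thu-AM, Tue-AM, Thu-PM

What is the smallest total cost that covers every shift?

The greedy cost-per-new-shift heuristic would pick Iman, Gio, and Sana for 23, but a cheaper cover exists.
Choose Gio and Sana: together they cover Thu-AM, Tue-AM, Wed-AM, Fri-PM, Thu-PM — every shift.
Total cost: 7 + 12 = 19.
No cover costs less than 19.

19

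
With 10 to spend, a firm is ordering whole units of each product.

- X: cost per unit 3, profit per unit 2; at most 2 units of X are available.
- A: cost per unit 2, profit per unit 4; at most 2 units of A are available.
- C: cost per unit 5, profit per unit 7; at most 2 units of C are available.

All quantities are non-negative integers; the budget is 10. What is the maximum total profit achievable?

A has the best ratio (4/2); taking only A gives at most 2×4 = 8 (stopped by the supply cap of 2).
Mixing does better — 2×A and 1×C: cost 9 ≤ 10, profit 2·4 + 1·7 = 15.

15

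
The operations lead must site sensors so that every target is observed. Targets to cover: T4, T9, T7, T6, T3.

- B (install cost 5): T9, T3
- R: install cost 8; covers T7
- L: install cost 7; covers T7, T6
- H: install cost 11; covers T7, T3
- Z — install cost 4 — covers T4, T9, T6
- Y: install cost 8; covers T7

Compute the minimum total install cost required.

15

The greedy cost-per-new-target heuristic would pick Z, B, and L for 16, but a cheaper cover exists.
Choose H and Z: together they cover T4, T9, T7, T6, T3 — every target.
Total install cost: 11 + 4 = 15.
No cover costs less than 15.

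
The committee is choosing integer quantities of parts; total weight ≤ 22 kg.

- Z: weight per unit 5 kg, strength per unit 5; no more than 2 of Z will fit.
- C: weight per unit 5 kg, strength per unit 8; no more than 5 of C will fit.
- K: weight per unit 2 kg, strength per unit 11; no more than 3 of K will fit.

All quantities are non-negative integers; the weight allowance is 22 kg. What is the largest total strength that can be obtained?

57

K has the best ratio (11/2); taking only K gives at most 3×11 = 33 (stopped by the supply cap of 3).
Mixing does better — 3×C and 3×K: weight 21 ≤ 22, strength 3·8 + 3·11 = 57.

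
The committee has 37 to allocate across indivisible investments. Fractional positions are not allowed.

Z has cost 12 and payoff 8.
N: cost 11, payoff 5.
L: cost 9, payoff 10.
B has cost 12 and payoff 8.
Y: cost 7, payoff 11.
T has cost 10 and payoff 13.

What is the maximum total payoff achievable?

39

Treat it as a binary knapsack problem.
Take N, L, Y, and T: cost 11 + 9 + 7 + 10 = 37 ≤ 37, payoff 5 + 10 + 11 + 13 = 39.
No other feasible combination does better.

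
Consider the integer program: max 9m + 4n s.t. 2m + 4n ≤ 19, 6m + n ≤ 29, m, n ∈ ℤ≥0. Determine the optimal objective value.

(m,n)=(4,2) is feasible, giving 44.
(m,n)=(4,1) is feasible, giving 40.
The best lattice point is (4,2), giving 44.

44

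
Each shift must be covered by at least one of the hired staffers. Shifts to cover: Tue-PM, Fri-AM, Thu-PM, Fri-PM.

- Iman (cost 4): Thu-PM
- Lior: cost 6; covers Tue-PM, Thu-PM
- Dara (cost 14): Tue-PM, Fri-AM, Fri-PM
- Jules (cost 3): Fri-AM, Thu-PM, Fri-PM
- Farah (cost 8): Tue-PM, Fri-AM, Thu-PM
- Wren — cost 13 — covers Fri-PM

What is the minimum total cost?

9

Choose Lior and Jules: together they cover Tue-PM, Fri-AM, Thu-PM, Fri-PM — every shift.
Total cost: 6 + 3 = 9.
No cover costs less than 9.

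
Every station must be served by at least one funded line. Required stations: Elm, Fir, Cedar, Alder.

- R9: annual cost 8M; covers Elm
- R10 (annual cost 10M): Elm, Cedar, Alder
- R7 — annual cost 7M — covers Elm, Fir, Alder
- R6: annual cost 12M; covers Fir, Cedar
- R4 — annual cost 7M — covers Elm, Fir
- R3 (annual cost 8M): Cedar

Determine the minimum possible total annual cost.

Choose R7 and R3: together they cover Elm, Fir, Cedar, Alder — every station.
Total annual cost: 7 + 8 = 15.
No cover costs less than 15.

15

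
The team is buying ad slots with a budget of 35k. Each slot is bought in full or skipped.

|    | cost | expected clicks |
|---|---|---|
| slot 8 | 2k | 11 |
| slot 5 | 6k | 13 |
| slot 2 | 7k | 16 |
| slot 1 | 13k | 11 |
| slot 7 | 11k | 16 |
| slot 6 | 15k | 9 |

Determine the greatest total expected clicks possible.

This is a 0-1 knapsack instance.
Take slot 8, slot 5, slot 2, and slot 7: cost 2 + 6 + 7 + 11 = 26 ≤ 35, expected clicks 11 + 13 + 16 + 16 = 56.
No other feasible combination does better.

56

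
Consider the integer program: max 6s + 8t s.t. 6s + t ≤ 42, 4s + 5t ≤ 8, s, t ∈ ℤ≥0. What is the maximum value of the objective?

(s,t)=(2,0): 6·2+1·0=12≤42, 4·2+5·0=8≤8, objective 12.
(s,t)=(0,1): 6·0+1·1=1≤42, 4·0+5·1=5≤8, objective 8.
(s,t)=(1,0): 6·1+1·0=6≤42, 4·1+5·0=4≤8, objective 6.
No feasible integer point exceeds 12.

12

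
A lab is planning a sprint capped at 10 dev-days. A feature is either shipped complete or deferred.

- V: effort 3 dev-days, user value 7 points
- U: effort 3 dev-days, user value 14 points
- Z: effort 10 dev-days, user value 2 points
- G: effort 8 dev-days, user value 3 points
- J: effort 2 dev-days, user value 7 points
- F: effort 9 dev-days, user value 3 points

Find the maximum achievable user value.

28

Treat it as a binary knapsack problem.
Allowing fractional choices, the relaxed optimum would be about 28.8, but features are indivisible.
U + J: effort 3 + 2 = 5 ≤ 10, user value 14 + 7 = 21.
V + U + J: effort 3 + 3 + 2 = 8 ≤ 10, user value 7 + 14 + 7 = 28.
Best is V, U, and J with total user value 28.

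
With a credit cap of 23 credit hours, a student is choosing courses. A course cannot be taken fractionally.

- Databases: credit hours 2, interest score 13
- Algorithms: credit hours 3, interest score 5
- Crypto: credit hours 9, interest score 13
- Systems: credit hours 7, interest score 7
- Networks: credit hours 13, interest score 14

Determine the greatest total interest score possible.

This is a 0-1 knapsack instance.
Allowing fractional choices, the relaxed optimum would be about 40.7, but courses are indivisible.
Databases + Crypto + Systems: credit hours 2 + 9 + 7 = 18 ≤ 23, interest score 13 + 13 + 7 = 33.
Databases + Algorithms + Crypto + Systems: credit hours 2 + 3 + 9 + 7 = 21 ≤ 23, interest score 13 + 5 + 13 + 7 = 38.
Databases + Systems + Networks: credit hours 2 + 7 + 13 = 22 ≤ 23, interest score 13 + 7 + 14 = 34.
Best is Databases, Algorithms, Crypto, and Systems with total interest score 38.

38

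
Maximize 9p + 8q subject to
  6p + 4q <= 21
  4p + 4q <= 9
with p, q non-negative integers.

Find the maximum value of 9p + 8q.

Relaxing integrality, the LP optimum is 20.25 at (p,q) = (2.25, 0), which is not an integer point.
(p,q)=(2,0): 6·2+4·0=12≤21, 4·2+4·0=8≤9, objective 18.
(p,q)=(1,1): 6·1+4·1=10≤21, 4·1+4·1=8≤9, objective 17.
The best lattice point is (2,0), giving 18.

18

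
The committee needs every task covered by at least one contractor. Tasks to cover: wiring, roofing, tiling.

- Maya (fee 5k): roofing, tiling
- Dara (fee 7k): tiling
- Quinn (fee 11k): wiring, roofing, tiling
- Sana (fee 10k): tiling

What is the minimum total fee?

11

The greedy cost-per-new-task heuristic would pick Maya and Quinn for 16, but a cheaper cover exists.
Quinn alone covers wiring, roofing, tiling — every task.
Total fee: 11.
No cover costs less than 11.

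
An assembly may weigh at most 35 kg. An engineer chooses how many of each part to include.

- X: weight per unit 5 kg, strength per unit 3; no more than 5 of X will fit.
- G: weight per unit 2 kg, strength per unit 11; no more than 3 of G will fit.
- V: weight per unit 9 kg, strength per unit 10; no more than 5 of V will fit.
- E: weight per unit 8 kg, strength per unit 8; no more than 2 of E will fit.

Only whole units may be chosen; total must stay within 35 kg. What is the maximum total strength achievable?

63

3×G, 2×V, and 1×E: weight 32 ≤ 35, strength 3·11 + 2·10 + 1·8 = 61.
3×G and 3×V: weight 33 ≤ 35, strength 3·11 + 3·10 = 63.
Best is 63.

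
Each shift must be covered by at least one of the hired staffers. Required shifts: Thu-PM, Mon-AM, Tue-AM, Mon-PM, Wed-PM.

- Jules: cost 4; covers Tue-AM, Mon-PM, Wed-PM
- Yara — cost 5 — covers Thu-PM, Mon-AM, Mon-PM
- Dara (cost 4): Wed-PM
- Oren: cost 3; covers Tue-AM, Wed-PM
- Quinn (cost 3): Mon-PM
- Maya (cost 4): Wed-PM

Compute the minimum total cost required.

8

The greedy cost-per-new-shift heuristic would pick Jules and Yara for 9, but a cheaper cover exists.
Choose Yara and Oren: together they cover Thu-PM, Mon-AM, Tue-AM, Mon-PM, Wed-PM — every shift.
Total cost: 5 + 3 = 8.
No cover costs less than 8.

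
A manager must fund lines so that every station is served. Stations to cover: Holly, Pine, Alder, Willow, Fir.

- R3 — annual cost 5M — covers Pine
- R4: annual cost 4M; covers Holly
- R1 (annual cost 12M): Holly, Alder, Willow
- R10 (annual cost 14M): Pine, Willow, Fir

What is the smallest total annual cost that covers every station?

The greedy cost-per-new-station heuristic would pick R4, R10, and R1 for 30, but a cheaper cover exists.
Choose R1 and R10: together they cover Holly, Pine, Alder, Willow, Fir — every station.
Total annual cost: 12 + 14 = 26.
No cover costs less than 26.

26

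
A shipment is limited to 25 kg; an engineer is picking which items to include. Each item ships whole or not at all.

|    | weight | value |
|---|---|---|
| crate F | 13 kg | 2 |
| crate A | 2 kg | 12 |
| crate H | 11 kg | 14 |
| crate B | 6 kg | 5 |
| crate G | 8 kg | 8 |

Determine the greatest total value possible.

This is a 0-1 knapsack instance.
crate A + crate H + crate G: weight 2 + 11 + 8 = 21 ≤ 25, value 12 + 14 + 8 = 34.
crate A + crate H + crate B: weight 2 + 11 + 6 = 19 ≤ 25, value 12 + 14 + 5 = 31.
Best is crate A, crate H, and crate G with total value 34.

34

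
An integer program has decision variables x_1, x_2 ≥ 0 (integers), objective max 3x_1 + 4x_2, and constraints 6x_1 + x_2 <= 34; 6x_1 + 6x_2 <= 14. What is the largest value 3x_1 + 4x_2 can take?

Relaxing integrality, the LP optimum is 9.33 at (x_1,x_2) = (0, 2.33), which is not an integer point.
(x_1,x_2)=(0,2) is feasible, giving 8.
(x_1,x_2)=(1,1) is feasible, giving 7.
(x_1,x_2)=(0,1) is feasible, giving 4.
No feasible integer point exceeds 8.

8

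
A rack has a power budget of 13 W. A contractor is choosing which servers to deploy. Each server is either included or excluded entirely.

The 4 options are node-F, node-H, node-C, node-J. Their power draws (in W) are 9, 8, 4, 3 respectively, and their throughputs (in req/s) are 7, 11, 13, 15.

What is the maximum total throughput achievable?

node-C + node-J: power draw 4 + 3 = 7 ≤ 13, throughput 13 + 15 = 28.
node-H + node-J: power draw 8 + 3 = 11 ≤ 13, throughput 11 + 15 = 26.
node-H + node-C: power draw 8 + 4 = 12 ≤ 13, throughput 11 + 13 = 24.
Best is node-C and node-J with total throughput 28.

28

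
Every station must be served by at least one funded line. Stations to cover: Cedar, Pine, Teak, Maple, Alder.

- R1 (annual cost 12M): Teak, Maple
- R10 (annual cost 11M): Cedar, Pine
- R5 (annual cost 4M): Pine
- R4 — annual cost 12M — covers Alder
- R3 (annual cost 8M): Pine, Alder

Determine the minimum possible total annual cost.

This is a weighted set-cover instance.
Choose R1, R10, and R3: together they cover Cedar, Pine, Teak, Maple, Alder — every station.
Total annual cost: 12 + 11 + 8 = 31.

31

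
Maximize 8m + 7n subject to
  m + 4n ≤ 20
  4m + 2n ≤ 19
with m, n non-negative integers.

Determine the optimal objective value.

(m,n)=(3,3): 1·3+4·3=15≤20, 4·3+2·3=18≤19, objective 45.
(m,n)=(2,4): 1·2+4·4=18≤20, 4·2+2·4=16≤19, objective 44.
(m,n)=(3,2): 1·3+4·2=11≤20, 4·3+2·2=16≤19, objective 38.
No feasible integer point exceeds 45.

45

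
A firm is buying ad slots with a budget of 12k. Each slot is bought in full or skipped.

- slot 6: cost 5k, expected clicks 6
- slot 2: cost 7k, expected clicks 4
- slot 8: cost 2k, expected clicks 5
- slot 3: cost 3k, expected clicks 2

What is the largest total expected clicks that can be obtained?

Take slot 6, slot 8, and slot 3: cost 5 + 2 + 3 = 10 ≤ 12, expected clicks 6 + 5 + 2 = 13.
No other feasible combination does better.

13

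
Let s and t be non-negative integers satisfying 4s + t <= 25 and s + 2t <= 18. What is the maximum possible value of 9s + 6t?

Relaxing integrality, the LP optimum is 81.43 at (s,t) = (4.57, 6.71), which is not an integer point.
(s,t)=(4,7): 4·4+1·7=23≤25, 1·4+2·7=18≤18, objective 78.
(s,t)=(5,5): 4·5+1·5=25≤25, 1·5+2·5=15≤18, objective 75.
(s,t)=(4,6): 4·4+1·6=22≤25, 1·4+2·6=16≤18, objective 72.
(s,t)=(3,7): 4·3+1·7=19≤25, 1·3+2·7=17≤18, objective 69.
Maximum is 78 at (s,t)=(4,7).

78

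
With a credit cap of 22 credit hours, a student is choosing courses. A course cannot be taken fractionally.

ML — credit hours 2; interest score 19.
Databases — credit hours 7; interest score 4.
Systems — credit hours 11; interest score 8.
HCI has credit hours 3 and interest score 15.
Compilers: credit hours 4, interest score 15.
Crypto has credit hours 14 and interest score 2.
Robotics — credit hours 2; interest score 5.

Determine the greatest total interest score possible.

ML + Systems + HCI + Compilers + Robotics: credit hours 2 + 11 + 3 + 4 + 2 = 22 ≤ 22, interest score 19 + 8 + 15 + 15 + 5 = 62.
ML + Databases + HCI + Compilers + Robotics: credit hours 2 + 7 + 3 + 4 + 2 = 18 ≤ 22, interest score 19 + 4 + 15 + 15 + 5 = 58.
ML + Systems + HCI + Compilers: credit hours 2 + 11 + 3 + 4 = 20 ≤ 22, interest score 19 + 8 + 15 + 15 = 57.
Best is ML, Systems, HCI, Compilers, and Robotics with total interest score 62.

62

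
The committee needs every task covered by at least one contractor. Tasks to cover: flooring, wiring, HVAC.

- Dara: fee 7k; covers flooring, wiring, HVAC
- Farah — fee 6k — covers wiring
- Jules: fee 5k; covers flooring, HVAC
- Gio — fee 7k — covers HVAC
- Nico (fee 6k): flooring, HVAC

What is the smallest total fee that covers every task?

7

Dara alone covers flooring, wiring, HVAC — every task.
Total fee: 7.
No cover costs less than 7.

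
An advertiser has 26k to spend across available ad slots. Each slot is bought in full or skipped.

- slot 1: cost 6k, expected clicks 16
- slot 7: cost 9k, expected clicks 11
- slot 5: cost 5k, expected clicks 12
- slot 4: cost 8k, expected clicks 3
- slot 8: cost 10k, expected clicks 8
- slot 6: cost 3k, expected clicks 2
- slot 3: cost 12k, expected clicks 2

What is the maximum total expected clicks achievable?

41

Allowing fractional choices, the relaxed optimum would be about 43.8, but ad slots are indivisible.
slot 1 + slot 7 + slot 5 + slot 6: cost 6 + 9 + 5 + 3 = 23 ≤ 26, expected clicks 16 + 11 + 12 + 2 = 41.
slot 1 + slot 7 + slot 5: cost 6 + 9 + 5 = 20 ≤ 26, expected clicks 16 + 11 + 12 = 39.
Best is slot 1, slot 7, slot 5, and slot 6 with total expected clicks 41.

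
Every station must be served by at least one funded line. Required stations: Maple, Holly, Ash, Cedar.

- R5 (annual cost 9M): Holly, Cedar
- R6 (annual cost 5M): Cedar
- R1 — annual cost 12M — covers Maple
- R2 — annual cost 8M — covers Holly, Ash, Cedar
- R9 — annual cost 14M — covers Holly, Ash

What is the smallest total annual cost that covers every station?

Choose R1 and R2: together they cover Maple, Holly, Ash, Cedar — every station.
Total annual cost: 12 + 8 = 20.

20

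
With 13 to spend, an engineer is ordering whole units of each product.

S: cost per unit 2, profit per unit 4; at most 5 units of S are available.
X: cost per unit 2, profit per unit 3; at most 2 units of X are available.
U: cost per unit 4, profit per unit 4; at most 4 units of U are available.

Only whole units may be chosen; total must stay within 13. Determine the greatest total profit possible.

23

This is a bounded integer knapsack.
Take 5×S and 1×X: cost 12 ≤ 13, profit 5·4 + 1·3 = 23.
S has the best ratio (4/2) and is taken to its limit of 5; remaining capacity is filled optimally with the others.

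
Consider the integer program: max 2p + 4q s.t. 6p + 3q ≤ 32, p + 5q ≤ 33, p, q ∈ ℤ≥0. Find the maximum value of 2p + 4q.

28

The continuous relaxation peaks at (2.26, 6.15) with value 29.11; rounding to a feasible lattice point costs some objective.
(p,q)=(2,6): 6·2+3·6=30≤32, 1·2+5·6=32≤33, objective 28.
(p,q)=(1,6): 6·1+3·6=24≤32, 1·1+5·6=31≤33, objective 26.
(p,q)=(2,5): 6·2+3·5=27≤32, 1·2+5·5=27≤33, objective 24.
Maximum is 28 at (p,q)=(2,6).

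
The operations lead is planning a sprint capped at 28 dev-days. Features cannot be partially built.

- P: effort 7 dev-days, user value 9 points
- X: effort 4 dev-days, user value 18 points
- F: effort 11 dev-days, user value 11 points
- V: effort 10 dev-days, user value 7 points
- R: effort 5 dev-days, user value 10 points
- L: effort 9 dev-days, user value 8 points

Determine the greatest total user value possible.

Allowing fractional choices, the relaxed optimum would be about 48.9, but features are indivisible.
P + X + R + L: effort 7 + 4 + 5 + 9 = 25 ≤ 28, user value 9 + 18 + 10 + 8 = 45.
P + X + F + R: effort 7 + 4 + 11 + 5 = 27 ≤ 28, user value 9 + 18 + 11 + 10 = 48.
Best is P, X, F, and R with total user value 48.

48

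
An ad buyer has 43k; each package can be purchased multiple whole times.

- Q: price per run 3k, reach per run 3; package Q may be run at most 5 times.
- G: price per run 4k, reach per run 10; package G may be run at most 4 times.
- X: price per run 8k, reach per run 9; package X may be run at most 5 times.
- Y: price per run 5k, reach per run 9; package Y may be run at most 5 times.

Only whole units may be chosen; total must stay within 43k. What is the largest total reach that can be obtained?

85

Take 4×G and 5×Y: price 41 ≤ 43, reach 4·10 + 5·9 = 85.
G has the best ratio (10/4) and is taken to its limit of 4; remaining capacity is filled optimally with the others.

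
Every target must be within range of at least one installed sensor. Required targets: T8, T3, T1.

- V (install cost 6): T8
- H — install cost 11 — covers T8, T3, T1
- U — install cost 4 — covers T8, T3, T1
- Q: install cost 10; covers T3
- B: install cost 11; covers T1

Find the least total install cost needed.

U alone covers T8, T3, T1 — every target.
Total install cost: 4.
No cover costs less than 4.

4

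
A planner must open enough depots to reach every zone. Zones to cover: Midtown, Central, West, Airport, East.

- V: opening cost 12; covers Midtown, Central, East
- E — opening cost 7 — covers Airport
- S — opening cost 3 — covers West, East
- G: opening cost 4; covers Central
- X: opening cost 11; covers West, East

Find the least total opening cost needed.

This is a weighted set-cover instance.
The greedy cost-per-new-zone heuristic would pick S, G, E, and V for 26, but a cheaper cover exists.
Choose V, E, and S: together they cover Midtown, Central, West, Airport, East — every zone.
Total opening cost: 12 + 7 + 3 = 22.
No cover costs less than 22.

22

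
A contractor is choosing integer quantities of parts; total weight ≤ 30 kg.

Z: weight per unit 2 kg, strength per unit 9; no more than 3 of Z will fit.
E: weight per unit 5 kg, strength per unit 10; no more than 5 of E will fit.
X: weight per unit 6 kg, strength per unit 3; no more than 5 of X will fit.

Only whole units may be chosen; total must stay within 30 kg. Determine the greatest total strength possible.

68

Take 2×Z and 5×E: weight 29 ≤ 30, strength 2·9 + 5·10 = 68.
No other integer combination yields more.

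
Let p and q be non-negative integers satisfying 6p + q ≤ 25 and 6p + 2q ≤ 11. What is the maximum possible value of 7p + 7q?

The continuous relaxation peaks at (0, 5.5) with value 38.50; rounding to a feasible lattice point costs some objective.
(p,q)=(0,5): 6·0+1·5=5≤25, 6·0+2·5=10≤11, objective 35.
(p,q)=(0,4): 6·0+1·4=4≤25, 6·0+2·4=8≤11, objective 28.
Maximum is 35 at (p,q)=(0,5).

35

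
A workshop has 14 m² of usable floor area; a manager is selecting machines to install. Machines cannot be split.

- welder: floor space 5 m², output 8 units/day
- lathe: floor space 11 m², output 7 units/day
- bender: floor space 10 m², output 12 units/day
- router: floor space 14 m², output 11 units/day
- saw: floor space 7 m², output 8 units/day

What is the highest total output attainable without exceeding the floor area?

Allowing fractional choices, the relaxed optimum would be about 18.8, but machines are indivisible.
bender: floor space 10 ≤ 14, output 12.
welder + saw: floor space 5 + 7 = 12 ≤ 14, output 8 + 8 = 16.
Best is welder and saw with total output 16.

16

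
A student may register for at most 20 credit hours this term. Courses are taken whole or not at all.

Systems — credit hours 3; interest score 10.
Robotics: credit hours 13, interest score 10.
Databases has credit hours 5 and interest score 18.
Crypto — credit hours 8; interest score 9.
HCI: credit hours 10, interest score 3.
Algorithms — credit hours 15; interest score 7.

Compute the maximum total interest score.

Systems + Databases: credit hours 3 + 5 = 8 ≤ 20, interest score 10 + 18 = 28.
Systems + Databases + Crypto: credit hours 3 + 5 + 8 = 16 ≤ 20, interest score 10 + 18 + 9 = 37.
Systems + Databases + HCI: credit hours 3 + 5 + 10 = 18 ≤ 20, interest score 10 + 18 + 3 = 31.
Best is Systems, Databases, and Crypto with total interest score 37.

37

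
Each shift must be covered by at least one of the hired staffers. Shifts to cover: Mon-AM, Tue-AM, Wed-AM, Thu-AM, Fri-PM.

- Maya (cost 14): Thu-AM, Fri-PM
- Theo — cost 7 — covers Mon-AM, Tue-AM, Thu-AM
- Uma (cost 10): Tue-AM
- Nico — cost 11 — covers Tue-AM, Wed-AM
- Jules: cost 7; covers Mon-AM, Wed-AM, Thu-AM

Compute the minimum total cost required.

Choose Maya, Theo, and Jules: together they cover Mon-AM, Tue-AM, Wed-AM, Thu-AM, Fri-PM — every shift.
Total cost: 14 + 7 + 7 = 28.
No cover costs less than 28.

28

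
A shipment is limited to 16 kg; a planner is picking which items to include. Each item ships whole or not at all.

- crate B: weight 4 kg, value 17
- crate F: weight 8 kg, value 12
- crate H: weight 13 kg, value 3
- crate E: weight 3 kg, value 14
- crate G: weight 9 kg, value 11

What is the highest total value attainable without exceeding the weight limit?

43

This is an integer program with binary decision variables.
crate B + crate E + crate G: weight 4 + 3 + 9 = 16 ≤ 16, value 17 + 14 + 11 = 42.
crate B + crate F + crate E: weight 4 + 8 + 3 = 15 ≤ 16, value 17 + 12 + 14 = 43.
Best is crate B, crate F, and crate E with total value 43.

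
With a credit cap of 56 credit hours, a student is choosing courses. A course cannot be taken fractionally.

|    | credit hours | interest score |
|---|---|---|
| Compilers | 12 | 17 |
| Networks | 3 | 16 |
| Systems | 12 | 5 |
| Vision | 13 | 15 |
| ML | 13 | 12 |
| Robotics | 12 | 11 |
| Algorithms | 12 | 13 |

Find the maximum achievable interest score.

73

Compilers + Networks + Vision + ML + Algorithms: credit hours 12 + 3 + 13 + 13 + 12 = 53 ≤ 56, interest score 17 + 16 + 15 + 12 + 13 = 73.
Compilers + Networks + Vision + Robotics + Algorithms: credit hours 12 + 3 + 13 + 12 + 12 = 52 ≤ 56, interest score 17 + 16 + 15 + 11 + 13 = 72.
Best is Compilers, Networks, Vision, ML, and Algorithms with total interest score 73.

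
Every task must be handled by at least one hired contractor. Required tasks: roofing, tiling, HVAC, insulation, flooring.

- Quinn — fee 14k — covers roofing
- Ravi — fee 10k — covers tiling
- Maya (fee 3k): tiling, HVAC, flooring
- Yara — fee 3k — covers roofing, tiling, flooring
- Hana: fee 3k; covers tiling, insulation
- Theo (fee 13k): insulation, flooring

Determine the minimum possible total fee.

Choose Maya, Yara, and Hana: together they cover roofing, tiling, HVAC, insulation, flooring — every task.
Total fee: 3 + 3 + 3 = 9.

9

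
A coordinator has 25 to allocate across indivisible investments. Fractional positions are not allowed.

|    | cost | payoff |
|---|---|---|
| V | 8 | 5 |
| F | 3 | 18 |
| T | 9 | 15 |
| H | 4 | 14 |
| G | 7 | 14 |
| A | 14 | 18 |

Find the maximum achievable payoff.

Treat it as a binary knapsack problem.
Allowing fractional choices, the relaxed optimum would be about 63.6, but investments are indivisible.
F + T + H + G: cost 3 + 9 + 4 + 7 = 23 ≤ 25, payoff 18 + 15 + 14 + 14 = 61.
V + F + T + H: cost 8 + 3 + 9 + 4 = 24 ≤ 25, payoff 5 + 18 + 15 + 14 = 52.
Best is F, T, H, and G with total payoff 61.

61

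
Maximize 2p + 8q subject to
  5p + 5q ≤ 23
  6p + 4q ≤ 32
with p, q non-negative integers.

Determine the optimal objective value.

Relaxing integrality, the LP optimum is 36.80 at (p,q) = (0, 4.6), which is not an integer point.
(p,q)=(0,4): 5·0+5·4=20≤23, 6·0+4·4=16≤32, objective 32.
(p,q)=(1,3): 5·1+5·3=20≤23, 6·1+4·3=18≤32, objective 26.
(p,q)=(0,3): 5·0+5·3=15≤23, 6·0+4·3=12≤32, objective 24.
Maximum is 32 at (p,q)=(0,4).

32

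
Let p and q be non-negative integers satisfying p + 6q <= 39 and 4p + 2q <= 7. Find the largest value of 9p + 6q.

18

(p,q)=(0,3): 1·0+6·3=18≤39, 4·0+2·3=6≤7, objective 18.
(p,q)=(0,2): 1·0+6·2=12≤39, 4·0+2·2=4≤7, objective 12.
The best lattice point is (0,3), giving 18.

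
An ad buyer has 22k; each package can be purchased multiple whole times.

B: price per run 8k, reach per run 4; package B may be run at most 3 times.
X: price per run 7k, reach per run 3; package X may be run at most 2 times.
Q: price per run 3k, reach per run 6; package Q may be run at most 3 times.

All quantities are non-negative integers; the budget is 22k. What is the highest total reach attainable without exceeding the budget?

22

This is a bounded integer knapsack.
Q has the best ratio (6/3); taking only Q gives at most 3×6 = 18 (stopped by the supply cap of 3).
Mixing does better — 1×B and 3×Q: price 17 ≤ 22, reach 1·4 + 3·6 = 22.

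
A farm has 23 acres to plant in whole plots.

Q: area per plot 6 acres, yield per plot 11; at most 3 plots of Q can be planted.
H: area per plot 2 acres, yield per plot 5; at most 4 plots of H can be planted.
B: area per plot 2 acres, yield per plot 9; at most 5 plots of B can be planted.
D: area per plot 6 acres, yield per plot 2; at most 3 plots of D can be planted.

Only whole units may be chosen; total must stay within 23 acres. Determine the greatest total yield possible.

71

B has the best ratio (9/2); taking only B gives at most 5×9 = 45 (stopped by the supply cap of 5).
Mixing does better — 1×Q, 3×H, and 5×B: area 22 ≤ 23, yield 1·11 + 3·5 + 5·9 = 71.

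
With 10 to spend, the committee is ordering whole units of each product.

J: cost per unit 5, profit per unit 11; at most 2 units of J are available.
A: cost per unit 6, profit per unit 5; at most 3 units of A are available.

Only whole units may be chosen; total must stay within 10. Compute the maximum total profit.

J has the best ratio (11/5); taking only J gives at most 2×11 = 22 (stopped by the cost limit).
Optimal: 2×J: cost 10 ≤ 10, profit 2·11 = 22.

22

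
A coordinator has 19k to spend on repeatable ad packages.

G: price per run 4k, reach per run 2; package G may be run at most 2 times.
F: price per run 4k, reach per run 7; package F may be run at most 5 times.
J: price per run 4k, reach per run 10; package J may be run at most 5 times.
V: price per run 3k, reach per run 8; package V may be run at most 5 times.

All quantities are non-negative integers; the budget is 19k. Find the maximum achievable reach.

50

Take 1×J and 5×V: price 19 ≤ 19, reach 1·10 + 5·8 = 50.
V has the best ratio (8/3) and is taken to its limit of 5; remaining capacity is filled optimally with the others.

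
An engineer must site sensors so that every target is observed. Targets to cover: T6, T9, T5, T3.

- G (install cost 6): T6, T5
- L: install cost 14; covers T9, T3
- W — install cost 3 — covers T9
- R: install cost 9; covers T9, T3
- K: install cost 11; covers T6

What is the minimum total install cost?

The greedy cost-per-new-target heuristic would pick G, W, and R for 18, but a cheaper cover exists.
Choose G and R: together they cover T6, T9, T5, T3 — every target.
Total install cost: 6 + 9 = 15.
No cover costs less than 15.

15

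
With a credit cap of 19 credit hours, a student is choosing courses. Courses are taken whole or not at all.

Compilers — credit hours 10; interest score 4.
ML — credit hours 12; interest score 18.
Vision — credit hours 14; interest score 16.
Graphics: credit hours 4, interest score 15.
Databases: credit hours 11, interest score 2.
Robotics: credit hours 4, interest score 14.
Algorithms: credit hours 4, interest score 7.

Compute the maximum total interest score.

36

Take Graphics, Robotics, and Algorithms: credit hours 4 + 4 + 4 = 12 ≤ 19, interest score 15 + 14 + 7 = 36.
No other feasible combination does better.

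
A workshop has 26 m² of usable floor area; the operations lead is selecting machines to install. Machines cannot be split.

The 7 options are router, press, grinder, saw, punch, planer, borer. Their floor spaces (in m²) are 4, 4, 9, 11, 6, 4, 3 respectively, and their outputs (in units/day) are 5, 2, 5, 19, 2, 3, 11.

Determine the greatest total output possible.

40

This is a 0-1 knapsack instance.
Allowing fractional choices, the relaxed optimum would be about 40.2, but machines are indivisible.
router + press + saw + borer: floor space 4 + 4 + 11 + 3 = 22 ≤ 26, output 5 + 2 + 19 + 11 = 37.
router + press + saw + planer + borer: floor space 4 + 4 + 11 + 4 + 3 = 26 ≤ 26, output 5 + 2 + 19 + 3 + 11 = 40.
router + saw + planer + borer: floor space 4 + 11 + 4 + 3 = 22 ≤ 26, output 5 + 19 + 3 + 11 = 38.
Best is router, press, saw, planer, and borer with total output 40.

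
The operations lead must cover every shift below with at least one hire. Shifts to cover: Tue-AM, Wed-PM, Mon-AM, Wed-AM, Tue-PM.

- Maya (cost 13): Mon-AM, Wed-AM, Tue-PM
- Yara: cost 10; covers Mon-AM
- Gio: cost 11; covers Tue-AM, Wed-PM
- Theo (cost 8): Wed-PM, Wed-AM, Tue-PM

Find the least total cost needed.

The greedy cost-per-new-shift heuristic would pick Theo, Yara, and Gio for 29, but a cheaper cover exists.
Choose Maya and Gio: together they cover Tue-AM, Wed-PM, Mon-AM, Wed-AM, Tue-PM — every shift.
Total cost: 13 + 11 = 24.
No cover costs less than 24.

24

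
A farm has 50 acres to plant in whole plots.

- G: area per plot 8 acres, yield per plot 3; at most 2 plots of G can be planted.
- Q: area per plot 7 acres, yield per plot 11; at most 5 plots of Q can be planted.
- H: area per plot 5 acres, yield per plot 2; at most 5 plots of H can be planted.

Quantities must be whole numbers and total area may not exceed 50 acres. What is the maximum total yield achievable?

61

This is a bounded integer knapsack.
1×G, 5×Q, and 1×H: area 48 ≤ 50, yield 1·3 + 5·11 + 1·2 = 60.
5×Q and 3×H: area 50 ≤ 50, yield 5·11 + 3·2 = 61.
Best is 61.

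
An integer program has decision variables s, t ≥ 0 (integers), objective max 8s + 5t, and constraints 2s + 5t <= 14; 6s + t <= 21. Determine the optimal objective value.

29

Relaxing integrality, the LP optimum is 33.50 at (s,t) = (3.25, 1.5), which is not an integer point.
(s,t)=(3,1): 2·3+5·1=11≤14, 6·3+1·1=19≤21, objective 29.
(s,t)=(2,2): 2·2+5·2=14≤14, 6·2+1·2=14≤21, objective 26.
(s,t)=(3,0): 2·3+5·0=6≤14, 6·3+1·0=18≤21, objective 24.
The best lattice point is (3,1), giving 29.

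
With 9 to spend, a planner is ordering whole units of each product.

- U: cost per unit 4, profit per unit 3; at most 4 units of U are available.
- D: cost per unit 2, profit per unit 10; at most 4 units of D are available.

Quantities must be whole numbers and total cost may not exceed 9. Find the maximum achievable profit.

40

D has the best ratio (10/2); taking only D gives at most 4×10 = 40 (stopped by the cost limit).
Optimal: 4×D: cost 8 ≤ 9, profit 4·10 = 40.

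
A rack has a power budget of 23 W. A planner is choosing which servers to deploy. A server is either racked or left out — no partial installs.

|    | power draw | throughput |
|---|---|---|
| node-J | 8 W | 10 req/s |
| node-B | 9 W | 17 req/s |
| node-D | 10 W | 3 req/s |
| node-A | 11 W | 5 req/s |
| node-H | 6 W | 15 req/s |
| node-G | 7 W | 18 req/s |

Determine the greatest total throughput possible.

Allowing fractional choices, the relaxed optimum would be about 51.2, but servers are indivisible.
node-J + node-B + node-H: power draw 8 + 9 + 6 = 23 ≤ 23, throughput 10 + 17 + 15 = 42.
node-B + node-H + node-G: power draw 9 + 6 + 7 = 22 ≤ 23, throughput 17 + 15 + 18 = 50.
node-J + node-H + node-G: power draw 8 + 6 + 7 = 21 ≤ 23, throughput 10 + 15 + 18 = 43.
Best is node-B, node-H, and node-G with total throughput 50.

50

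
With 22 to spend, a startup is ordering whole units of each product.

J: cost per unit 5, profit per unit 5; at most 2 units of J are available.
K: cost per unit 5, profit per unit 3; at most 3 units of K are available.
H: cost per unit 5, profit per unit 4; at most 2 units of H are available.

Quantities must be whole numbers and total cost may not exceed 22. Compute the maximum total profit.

18

2×J and 2×H: cost 20 ≤ 22, profit 2·5 + 2·4 = 18.
2×J, 1×K, and 1×H: cost 20 ≤ 22, profit 2·5 + 1·3 + 1·4 = 17.
Best is 18.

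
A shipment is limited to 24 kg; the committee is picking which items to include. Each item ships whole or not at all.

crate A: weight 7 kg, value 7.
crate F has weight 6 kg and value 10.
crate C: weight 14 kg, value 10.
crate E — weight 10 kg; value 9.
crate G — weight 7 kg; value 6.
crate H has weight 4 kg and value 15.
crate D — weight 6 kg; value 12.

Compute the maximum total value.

crate F + crate G + crate H + crate D: weight 6 + 7 + 4 + 6 = 23 ≤ 24, value 10 + 6 + 15 + 12 = 43.
crate A + crate F + crate H + crate D: weight 7 + 6 + 4 + 6 = 23 ≤ 24, value 7 + 10 + 15 + 12 = 44.
Best is crate A, crate F, crate H, and crate D with total value 44.

44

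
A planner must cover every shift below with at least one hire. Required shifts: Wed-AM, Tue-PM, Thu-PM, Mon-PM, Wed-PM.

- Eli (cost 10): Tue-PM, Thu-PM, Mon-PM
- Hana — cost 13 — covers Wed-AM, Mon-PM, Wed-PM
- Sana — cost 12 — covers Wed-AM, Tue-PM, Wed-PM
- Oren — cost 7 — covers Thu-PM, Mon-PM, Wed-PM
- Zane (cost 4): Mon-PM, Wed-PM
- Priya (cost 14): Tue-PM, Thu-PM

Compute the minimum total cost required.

The greedy cost-per-new-shift heuristic would pick Zane, Eli, and Sana for 26, but a cheaper cover exists.
Choose Sana and Oren: together they cover Wed-AM, Tue-PM, Thu-PM, Mon-PM, Wed-PM — every shift.
Total cost: 12 + 7 = 19.
No cover costs less than 19.

19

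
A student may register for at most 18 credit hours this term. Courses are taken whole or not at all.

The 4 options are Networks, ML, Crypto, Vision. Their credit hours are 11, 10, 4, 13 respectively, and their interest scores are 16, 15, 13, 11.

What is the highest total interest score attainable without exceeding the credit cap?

29

Networks + Crypto: credit hours 11 + 4 = 15 ≤ 18, interest score 16 + 13 = 29.
ML + Crypto: credit hours 10 + 4 = 14 ≤ 18, interest score 15 + 13 = 28.
Best is Networks and Crypto with total interest score 29.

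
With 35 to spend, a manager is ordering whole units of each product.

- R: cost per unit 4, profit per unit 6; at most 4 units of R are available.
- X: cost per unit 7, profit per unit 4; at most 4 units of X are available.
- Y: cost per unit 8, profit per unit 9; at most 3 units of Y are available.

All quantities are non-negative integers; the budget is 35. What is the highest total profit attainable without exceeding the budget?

This is a bounded integer knapsack.
3×R, 1×X, and 2×Y: cost 35 ≤ 35, profit 3·6 + 1·4 + 2·9 = 40.
4×R and 2×Y: cost 32 ≤ 35, profit 4·6 + 2·9 = 42.
Best is 42.

42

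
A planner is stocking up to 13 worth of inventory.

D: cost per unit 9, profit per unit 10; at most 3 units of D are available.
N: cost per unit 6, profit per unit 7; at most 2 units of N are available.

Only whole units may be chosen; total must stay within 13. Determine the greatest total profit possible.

2×N: cost 12 ≤ 13, profit 2·7 = 14.
1×D: cost 9 ≤ 13, profit 1·10 = 10.
Best is 14.

14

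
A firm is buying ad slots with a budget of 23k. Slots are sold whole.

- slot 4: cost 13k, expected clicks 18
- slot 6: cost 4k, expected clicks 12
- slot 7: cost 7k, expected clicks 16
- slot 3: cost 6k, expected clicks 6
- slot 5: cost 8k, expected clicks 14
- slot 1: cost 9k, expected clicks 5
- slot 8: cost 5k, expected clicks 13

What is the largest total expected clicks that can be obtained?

47

This is a 0-1 knapsack instance.
Allowing fractional choices, the relaxed optimum would be about 53.2, but ad slots are indivisible.
slot 6 + slot 7 + slot 3 + slot 8: cost 4 + 7 + 6 + 5 = 22 ≤ 23, expected clicks 12 + 16 + 6 + 13 = 47.
slot 6 + slot 3 + slot 5 + slot 8: cost 4 + 6 + 8 + 5 = 23 ≤ 23, expected clicks 12 + 6 + 14 + 13 = 45.
Best is slot 6, slot 7, slot 3, and slot 8 with total expected clicks 47.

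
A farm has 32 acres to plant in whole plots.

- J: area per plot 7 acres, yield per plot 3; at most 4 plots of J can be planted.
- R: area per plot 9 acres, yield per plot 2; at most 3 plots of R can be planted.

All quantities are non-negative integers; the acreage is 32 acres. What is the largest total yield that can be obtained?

12

Take 4×J: area 28 ≤ 32, yield 4·3 = 12.
J has the best ratio (3/7) and is taken to its limit of 4; remaining capacity is filled optimally with the others.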